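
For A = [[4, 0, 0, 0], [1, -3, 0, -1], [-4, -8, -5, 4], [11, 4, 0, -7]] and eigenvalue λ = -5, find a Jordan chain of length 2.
v_1 = [[0, 0, 2, -1]]^T, v_2 = [[0, 1, -4, 2]]^T

We seek v_1 ∈ ker((A + 5I)^2) \ ker(A + 5I), then set v_{i+1} = (A + 5I) v_i.

One such chain is v_1 = [[0, 0, 2, -1]]^T, v_2 = [[0, 1, -4, 2]]^T. Check: (A + 5I) v_2 = [[0, 0, 0, 0]]^T = 0.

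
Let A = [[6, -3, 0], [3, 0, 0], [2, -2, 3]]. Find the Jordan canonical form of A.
The characteristic polynomial is det(xI - A) = (x - 3)^3, so the eigenvalues are 3 (algebraic multiplicity 3).

For λ = 3: rank(A - 3I) = 1, rank((A - 3I)^2) = 0. The eigenspace has dimension 3 - 1 = 2, so there are 2 Jordan blocks; the rank sequence gives block sizes [2, 1].

Assembling the blocks gives the Jordan form J above.

J = [[3, 1, 0], [0, 3, 0], [0, 0, 3]]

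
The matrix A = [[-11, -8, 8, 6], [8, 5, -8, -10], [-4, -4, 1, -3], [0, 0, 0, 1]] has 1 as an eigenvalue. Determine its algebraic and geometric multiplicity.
The characteristic polynomial is (x - 1)^2(x + 3)^2, so the factor x - 1 appears with exponent 2: the algebraic multiplicity is 2.

rank(A - I) = 3, so the eigenspace has dimension 4 - 3 = 1: the geometric multiplicity is 1.

Since 1 < 2, A is not diagonalizable.

algebraic multiplicity 2, geometric multiplicity 1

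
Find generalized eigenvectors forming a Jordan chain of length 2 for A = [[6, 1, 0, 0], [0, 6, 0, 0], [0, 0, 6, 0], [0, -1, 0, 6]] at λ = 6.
We seek v_1 ∈ ker((A - 6I)^2) \ ker(A - 6I), then set v_{i+1} = (A - 6I) v_i.

One such chain is v_1 = [[0, 1, 0, 0]]^T, v_2 = [[1, 0, 0, -1]]^T. Check: (A - 6I) v_2 = [[0, 0, 0, 0]]^T = 0.

v_1 = [[0, 1, 0, 0]]^T, v_2 = [[1, 0, 0, -1]]^T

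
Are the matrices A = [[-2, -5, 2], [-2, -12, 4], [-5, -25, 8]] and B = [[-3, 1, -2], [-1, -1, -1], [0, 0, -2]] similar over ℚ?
Two matrices over a field are similar if and only if they have the same invariant factors.

Both A and B have characteristic polynomial (x + 2)^3 and minimal polynomial (x + 2)^3. Computing further, both have invariant factors (x + 2)^3. Hence A and B are similar.

Yes.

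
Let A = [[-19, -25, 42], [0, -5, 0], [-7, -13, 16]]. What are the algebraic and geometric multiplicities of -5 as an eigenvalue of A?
algebraic multiplicity 2, geometric multiplicity 1

The characteristic polynomial is (x - 2)(x + 5)^2, so the factor x + 5 appears with exponent 2: the algebraic multiplicity is 2.

rank(A + 5I) = 2, so the eigenspace has dimension 3 - 2 = 1: the geometric multiplicity is 1.

Since 1 < 2, A is not diagonalizable.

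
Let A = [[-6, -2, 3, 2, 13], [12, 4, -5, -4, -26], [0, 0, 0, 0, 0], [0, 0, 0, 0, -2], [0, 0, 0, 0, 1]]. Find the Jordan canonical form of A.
J = [[-2, 0, 0, 0, 0], [0, 0, 1, 0, 0], [0, 0, 0, 0, 0], [0, 0, 0, 0, 0], [0, 0, 0, 0, 1]]

The characteristic polynomial is det(xI - A) = x^3(x - 1)(x + 2), so the eigenvalues are -2 (algebraic multiplicity 1), 0 (algebraic multiplicity 3), 1 (algebraic multiplicity 1).

For λ = -2: algebraic multiplicity 1 gives one 1×1 block.

For λ = 0: rank(A) = 3, rank(A^2) = 2. The eigenspace has dimension 5 - 3 = 2, so there are 2 Jordan blocks; the rank sequence gives block sizes [2, 1].

For λ = 1: algebraic multiplicity 1 gives one 1×1 block.

Assembling the blocks gives the Jordan form J above.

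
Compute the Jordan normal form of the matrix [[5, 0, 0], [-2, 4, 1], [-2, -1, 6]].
The characteristic polynomial is det(xI - A) = (x - 5)^3, so the eigenvalues are 5 (algebraic multiplicity 3).

For λ = 5: rank(A - 5I) = 1, rank((A - 5I)^2) = 0. The eigenspace has dimension 3 - 1 = 2, so there are 2 Jordan blocks; the rank sequence gives block sizes [2, 1].

Assembling the blocks gives the Jordan form J above.

J = [[5, 1, 0], [0, 5, 0], [0, 0, 5]]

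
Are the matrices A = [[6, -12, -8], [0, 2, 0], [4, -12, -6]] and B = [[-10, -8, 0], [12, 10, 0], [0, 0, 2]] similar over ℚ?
Two matrices over a field are similar if and only if they have the same invariant factors.

Both A and B have characteristic polynomial (x - 2)^2(x + 2) and minimal polynomial (x - 2)(x + 2). Computing further, both have invariant factors x - 2, (x - 2)(x + 2). Hence A and B are similar.

Yes.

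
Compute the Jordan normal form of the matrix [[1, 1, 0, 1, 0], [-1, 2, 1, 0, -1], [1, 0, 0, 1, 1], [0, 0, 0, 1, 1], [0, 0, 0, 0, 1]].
The characteristic polynomial is det(xI - A) = (x - 1)^5, so the eigenvalues are 1 (algebraic multiplicity 5).

For λ = 1: rank(A - I) = 3, rank((A - I)^2) = 1, rank((A - I)^3) = 0. The eigenspace has dimension 5 - 3 = 2, so there are 2 Jordan blocks; the rank sequence gives block sizes [3, 2].

Assembling the blocks gives the Jordan form J above.

J = [[1, 1, 0, 0, 0], [0, 1, 1, 0, 0], [0, 0, 1, 0, 0], [0, 0, 0, 1, 1], [0, 0, 0, 0, 1]]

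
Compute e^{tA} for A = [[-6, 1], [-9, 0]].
A has Jordan form J = [[-3, 1], [0, -3]] with A = PJP^{-1}, so e^{tA} = P e^{tJ} P^{-1}.

For a Jordan block J_k(λ), e^{tJ_k(λ)} = e^{λt} · (I + tN + t^2 N^2/2! + ... + t^{k-1} N^{k-1}/(k-1)!) where N is the nilpotent superdiagonal part.

Assembling the blocks and conjugating back gives the entries of e^{tA} as shown above.

e^{tA} = [[(1 - 3*t)*e^{-3*t}, t*e^{-3*t}], [-9*t*e^{-3*t}, (3*t + 1)*e^{-3*t}]]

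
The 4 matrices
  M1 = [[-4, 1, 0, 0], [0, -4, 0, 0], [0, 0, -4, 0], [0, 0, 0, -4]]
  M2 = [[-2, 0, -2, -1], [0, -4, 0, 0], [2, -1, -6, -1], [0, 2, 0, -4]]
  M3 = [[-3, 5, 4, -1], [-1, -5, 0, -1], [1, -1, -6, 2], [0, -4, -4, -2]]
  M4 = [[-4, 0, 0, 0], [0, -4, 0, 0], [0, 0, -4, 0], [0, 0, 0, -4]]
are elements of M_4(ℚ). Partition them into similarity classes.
Characteristic polynomials: χ_{M1} = (x + 4)^4, χ_{M2} = (x + 4)^4, χ_{M3} = (x + 4)^4, χ_{M4} = (x + 4)^4.

{M1}: invariant factors x + 4, x + 4, (x + 4)^2.

{M2, M3}: invariant factors (x + 4)^2, (x + 4)^2.

{M4}: invariant factors x + 4, x + 4, x + 4, x + 4.

Matrices are similar if and only if their invariant-factor lists agree; the partition into similarity classes is {M1}, {M2, M3}, {M4}.

3 classes: {M1}, {M2, M3}, {M4}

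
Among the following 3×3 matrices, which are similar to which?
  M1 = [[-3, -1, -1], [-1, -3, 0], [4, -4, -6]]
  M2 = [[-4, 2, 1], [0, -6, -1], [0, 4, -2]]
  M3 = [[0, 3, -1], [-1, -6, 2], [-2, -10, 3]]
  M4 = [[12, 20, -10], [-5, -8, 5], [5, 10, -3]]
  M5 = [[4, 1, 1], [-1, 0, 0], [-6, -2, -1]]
5 classes: {M1}, {M2}, {M3}, {M4}, {M5}

Characteristic polynomials: χ_{M1} = (x + 4)^3, χ_{M2} = (x + 4)^3, χ_{M3} = (x + 1)^3, χ_{M4} = (x - 2)^2(x + 3), χ_{M5} = (x - 1)^3.

{M1}: invariant factors (x + 4)^3.

{M2}: invariant factors x + 4, (x + 4)^2.

{M3}: invariant factors (x + 1)^3.

{M4}: invariant factors x - 2, (x - 2)(x + 3).

{M5}: invariant factors (x - 1)^3.

Matrices are similar if and only if their invariant-factor lists agree; the partition into similarity classes is {M1}, {M2}, {M3}, {M4}, {M5}.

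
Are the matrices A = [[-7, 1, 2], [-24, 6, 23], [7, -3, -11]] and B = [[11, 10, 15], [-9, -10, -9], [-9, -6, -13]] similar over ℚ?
No.

Both have characteristic polynomial (x + 4)^3, but the minimal polynomial of A is (x + 4)^3 while the minimal polynomial of B is (x + 4)^2. The minimal polynomial is a similarity invariant, so A and B are not similar.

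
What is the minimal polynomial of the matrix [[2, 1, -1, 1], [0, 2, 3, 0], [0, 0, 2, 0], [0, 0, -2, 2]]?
m_A(x) = (x - 2)^3

The characteristic polynomial factors as (x - 2)^4. The minimal polynomial is ∏(x - λ)^{k_λ} where k_λ is the size of the largest Jordan block at λ.

For λ = 2: rank(A - 2I) = 2, and the largest Jordan block has size 3 (the smallest k with rank((A - 2I)^k) = rank((A - 2I)^(k+1))).

So m_A(x) = (x - 2)^3.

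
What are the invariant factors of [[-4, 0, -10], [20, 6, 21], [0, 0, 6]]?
The Jordan structure of A has elementary divisors (x + 4), (x - 6)^2. Arranging the block sizes at each eigenvalue in decreasing order and taking row products gives the invariant factors.

Invariant factors (smallest first, each dividing the next): (x - 6)^2(x + 4).

Check: the last factor (x - 6)^2(x + 4) is the minimal polynomial, and the product (x - 6)^2(x + 4) is the characteristic polynomial.

(x - 6)^2(x + 4)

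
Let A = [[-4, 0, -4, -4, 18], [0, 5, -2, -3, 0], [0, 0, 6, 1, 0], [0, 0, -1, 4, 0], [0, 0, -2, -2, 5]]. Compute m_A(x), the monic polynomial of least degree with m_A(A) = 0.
m_A(x) = (x - 5)^3(x + 4)

The characteristic polynomial factors as (x - 5)^4(x + 4). The minimal polynomial is ∏(x - λ)^{k_λ} where k_λ is the size of the largest Jordan block at λ.

For λ = -4: rank(A + 4I) = 4, and the largest Jordan block has size 1 (the smallest k with rank((A + 4I)^k) = rank((A + 4I)^(k+1))).
For λ = 5: rank(A - 5I) = 3, and the largest Jordan block has size 3 (the smallest k with rank((A - 5I)^k) = rank((A - 5I)^(k+1))).

So m_A(x) = (x - 5)^3(x + 4).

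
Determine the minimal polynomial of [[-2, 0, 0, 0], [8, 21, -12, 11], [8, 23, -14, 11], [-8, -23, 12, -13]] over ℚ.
m_A(x) = (x + 2)^2

The characteristic polynomial factors as (x + 2)^4. The minimal polynomial is ∏(x - λ)^{k_λ} where k_λ is the size of the largest Jordan block at λ.

For λ = -2: rank(A + 2I) = 1, and the largest Jordan block has size 2 (the smallest k with rank((A + 2I)^k) = rank((A + 2I)^(k+1))).

So m_A(x) = (x + 2)^2.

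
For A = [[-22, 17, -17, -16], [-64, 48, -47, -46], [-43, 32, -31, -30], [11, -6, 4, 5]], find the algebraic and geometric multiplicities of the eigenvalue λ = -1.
algebraic multiplicity 3, geometric multiplicity 1

The characteristic polynomial is (x - 3)(x + 1)^3, so the factor x + 1 appears with exponent 3: the algebraic multiplicity is 3.

rank(A + I) = 3, so the eigenspace has dimension 4 - 3 = 1: the geometric multiplicity is 1.

Since 1 < 3, A is not diagonalizable.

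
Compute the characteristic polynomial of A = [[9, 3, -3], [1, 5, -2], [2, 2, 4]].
χ_A(x) = (x - 6)^3

xI - A = [[x - 9, -3, 3], [-1, x - 5, 2], [-2, -2, x - 4]].

Expanding det(xI - A) along the first row:
det(xI - A) = + (x - 9)·det([[x - 5, 2], [-2, x - 4]]) - (-3)·det([[-1, 2], [-2, x - 4]]) + (3)·det([[-1, x - 5], [-2, -2]]).

Evaluating gives χ_A(x) = x^3 - 18x^2 + 108x - 216 = (x - 6)^3.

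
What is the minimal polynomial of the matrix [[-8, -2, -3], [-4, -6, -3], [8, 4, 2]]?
m_A(x) = (x + 4)^2

The characteristic polynomial factors as (x + 4)^3. The minimal polynomial is ∏(x - λ)^{k_λ} where k_λ is the size of the largest Jordan block at λ.

For λ = -4: rank(A + 4I) = 1, and the largest Jordan block has size 2 (the smallest k with rank((A + 4I)^k) = rank((A + 4I)^(k+1))).

So m_A(x) = (x + 4)^2.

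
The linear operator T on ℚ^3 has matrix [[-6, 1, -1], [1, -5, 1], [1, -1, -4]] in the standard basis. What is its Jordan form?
The characteristic polynomial is det(xI - A) = (x + 5)^3, so the eigenvalues are -5 (algebraic multiplicity 3).

For λ = -5: rank(A + 5I) = 2, rank((A + 5I)^2) = 1, rank((A + 5I)^3) = 0. The eigenspace has dimension 3 - 2 = 1, so there is 1 Jordan block; the rank sequence gives block sizes [3].

Assembling the blocks gives the Jordan form J above.

J = [[-5, 1, 0], [0, -5, 1], [0, 0, -5]]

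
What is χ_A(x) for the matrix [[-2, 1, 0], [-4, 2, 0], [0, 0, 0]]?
χ_A(x) = x^3

xI - A = [[x + 2, -1, 0], [4, x - 2, 0], [0, 0, x]].

Expanding det(xI - A) along the first row:
det(xI - A) = + (x + 2)·det([[x - 2, 0], [0, x]]) - (-1)·det([[4, 0], [0, x]]) + (0)·det([[4, x - 2], [0, 0]]).

Evaluating gives χ_A(x) = x^3.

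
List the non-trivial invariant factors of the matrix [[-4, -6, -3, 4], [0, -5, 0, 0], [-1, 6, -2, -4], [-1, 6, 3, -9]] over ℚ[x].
The Jordan structure of A has elementary divisors (x + 5)^2, (x + 5), (x + 5). Arranging the block sizes at each eigenvalue in decreasing order and taking row products gives the invariant factors.

Invariant factors (smallest first, each dividing the next): x + 5, x + 5, (x + 5)^2.

Check: the last factor (x + 5)^2 is the minimal polynomial, and the product (x + 5)^4 is the characteristic polynomial.

x + 5, x + 5, (x + 5)^2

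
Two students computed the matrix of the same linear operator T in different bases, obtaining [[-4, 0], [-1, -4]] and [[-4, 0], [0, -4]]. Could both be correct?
Both have characteristic polynomial (x + 4)^2, but the minimal polynomial of A is (x + 4)^2 while the minimal polynomial of B is x + 4. The minimal polynomial is a similarity invariant, so A and B are not similar.

No.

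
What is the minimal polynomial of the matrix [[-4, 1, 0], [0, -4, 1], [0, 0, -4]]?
m_A(x) = (x + 4)^3

The characteristic polynomial factors as (x + 4)^3. The minimal polynomial is ∏(x - λ)^{k_λ} where k_λ is the size of the largest Jordan block at λ.

For λ = -4: rank(A + 4I) = 2, and the largest Jordan block has size 3 (the smallest k with rank((A + 4I)^k) = rank((A + 4I)^(k+1))).

So m_A(x) = (x + 4)^3.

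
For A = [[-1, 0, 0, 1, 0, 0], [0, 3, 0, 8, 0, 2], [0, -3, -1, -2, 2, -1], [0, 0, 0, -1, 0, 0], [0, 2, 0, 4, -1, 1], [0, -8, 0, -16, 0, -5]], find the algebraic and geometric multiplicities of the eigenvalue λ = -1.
The characteristic polynomial is (x + 1)^6, so the factor x + 1 appears with exponent 6: the algebraic multiplicity is 6.

rank(A + I) = 3, so the eigenspace has dimension 6 - 3 = 3: the geometric multiplicity is 3.

Since 3 < 6, A is not diagonalizable.

algebraic multiplicity 6, geometric multiplicity 3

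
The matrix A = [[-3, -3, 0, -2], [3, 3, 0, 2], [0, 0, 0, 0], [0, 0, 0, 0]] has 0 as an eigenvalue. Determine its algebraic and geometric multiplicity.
The characteristic polynomial is x^4, so the factor x appears with exponent 4: the algebraic multiplicity is 4.

rank(A) = 1, so the eigenspace has dimension 4 - 1 = 3: the geometric multiplicity is 3.

Since 3 < 4, A is not diagonalizable.

algebraic multiplicity 4, geometric multiplicity 3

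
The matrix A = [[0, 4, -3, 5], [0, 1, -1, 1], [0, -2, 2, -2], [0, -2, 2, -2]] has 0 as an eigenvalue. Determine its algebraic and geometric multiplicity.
algebraic multiplicity 3, geometric multiplicity 2

The characteristic polynomial is x^3(x - 1), so the factor x appears with exponent 3: the algebraic multiplicity is 3.

rank(A) = 2, so the eigenspace has dimension 4 - 2 = 2: the geometric multiplicity is 2.

Since 2 < 3, A is not diagonalizable.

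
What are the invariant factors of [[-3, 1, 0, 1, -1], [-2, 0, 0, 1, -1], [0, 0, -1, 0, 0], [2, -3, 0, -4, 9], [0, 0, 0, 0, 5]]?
The Jordan structure of A has elementary divisors (x + 3)^2, (x + 1), (x + 1), (x - 5). Arranging the block sizes at each eigenvalue in decreasing order and taking row products gives the invariant factors.

Invariant factors (smallest first, each dividing the next): x + 1, (x - 5)(x + 1)(x + 3)^2.

Check: the last factor (x - 5)(x + 1)(x + 3)^2 is the minimal polynomial, and the product (x - 5)(x + 1)^2(x + 3)^2 is the characteristic polynomial.

x + 1, (x - 5)(x + 1)(x + 3)^2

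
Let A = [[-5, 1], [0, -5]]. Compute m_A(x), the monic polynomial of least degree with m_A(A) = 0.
The characteristic polynomial factors as (x + 5)^2. The minimal polynomial is ∏(x - λ)^{k_λ} where k_λ is the size of the largest Jordan block at λ.

For λ = -5: rank(A + 5I) = 1, and the largest Jordan block has size 2 (the smallest k with rank((A + 5I)^k) = rank((A + 5I)^(k+1))).

So m_A(x) = (x + 5)^2.

m_A(x) = (x + 5)^2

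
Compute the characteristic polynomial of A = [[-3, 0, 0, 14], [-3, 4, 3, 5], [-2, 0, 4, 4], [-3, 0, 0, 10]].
χ_A(x) = (x - 4)^3(x - 3)

xI - A = [[x + 3, 0, 0, -14], [3, x - 4, -3, -5], [2, 0, x - 4, -4], [3, 0, 0, x - 10]].

Expanding det(xI - A) along the first row:
det(xI - A) = + (x + 3)·det([[x - 4, -3, -5], [0, x - 4, -4], [0, 0, x - 10]]) - (0)·det([[3, -3, -5], [2, x - 4, -4], [3, 0, x - 10]]) + (0)·det([[3, x - 4, -5], [2, 0, -4], [3, 0, x - 10]]) - (-14)·det([[3, x - 4, -3], [2, 0, x - 4], [3, 0, 0]]).

Evaluating gives χ_A(x) = x^4 - 15x^3 + 84x^2 - 208x + 192 = (x - 4)^3(x - 3).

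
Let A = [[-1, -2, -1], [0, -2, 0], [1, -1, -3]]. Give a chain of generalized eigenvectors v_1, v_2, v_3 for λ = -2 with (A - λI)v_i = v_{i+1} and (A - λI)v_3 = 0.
v_1 = [[0, -1, 1]]^T, v_2 = [[1, 0, 0]]^T, v_3 = [[1, 0, 1]]^T

We seek v_1 ∈ ker((A + 2I)^3) \ ker((A + 2I)^2), then set v_{i+1} = (A + 2I) v_i.

One such chain is v_1 = [[0, -1, 1]]^T, v_2 = [[1, 0, 0]]^T, v_3 = [[1, 0, 1]]^T. Check: (A + 2I) v_3 = [[0, 0, 0]]^T = 0.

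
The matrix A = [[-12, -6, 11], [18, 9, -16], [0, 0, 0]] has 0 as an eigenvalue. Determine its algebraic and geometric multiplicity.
algebraic multiplicity 2, geometric multiplicity 1

The characteristic polynomial is x^2(x + 3), so the factor x appears with exponent 2: the algebraic multiplicity is 2.

rank(A) = 2, so the eigenspace has dimension 3 - 2 = 1: the geometric multiplicity is 1.

Since 1 < 2, A is not diagonalizable.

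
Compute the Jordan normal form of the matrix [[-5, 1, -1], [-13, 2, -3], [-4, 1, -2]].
The characteristic polynomial is det(xI - A) = (x + 1)(x + 2)^2, so the eigenvalues are -2 (algebraic multiplicity 2), -1 (algebraic multiplicity 1).

For λ = -2: rank(A + 2I) = 2, rank((A + 2I)^2) = 1. The eigenspace has dimension 3 - 2 = 1, so there is 1 Jordan block; the rank sequence gives block sizes [2].

For λ = -1: algebraic multiplicity 1 gives one 1×1 block.

Assembling the blocks gives the Jordan form J above.

J = [[-2, 1, 0], [0, -2, 0], [0, 0, -1]]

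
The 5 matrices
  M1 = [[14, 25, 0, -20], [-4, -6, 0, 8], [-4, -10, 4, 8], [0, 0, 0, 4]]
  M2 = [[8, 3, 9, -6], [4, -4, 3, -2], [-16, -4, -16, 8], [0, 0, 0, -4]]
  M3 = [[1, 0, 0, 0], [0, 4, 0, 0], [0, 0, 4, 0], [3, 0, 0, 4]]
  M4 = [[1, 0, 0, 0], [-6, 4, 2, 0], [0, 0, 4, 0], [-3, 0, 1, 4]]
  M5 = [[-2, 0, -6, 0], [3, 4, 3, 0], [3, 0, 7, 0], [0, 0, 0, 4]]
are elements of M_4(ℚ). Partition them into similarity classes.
4 classes: {M1}, {M2}, {M3, M5}, {M4}

Characteristic polynomials: χ_{M1} = (x - 4)^4, χ_{M2} = (x + 4)^4, χ_{M3} = (x - 4)^3(x - 1), χ_{M4} = (x - 4)^3(x - 1), χ_{M5} = (x - 4)^3(x - 1).

{M1}: invariant factors x - 4, x - 4, (x - 4)^2.

{M2}: invariant factors x + 4, (x + 4)^3.

{M3, M5}: invariant factors x - 4, x - 4, (x - 4)(x - 1).

{M4}: invariant factors x - 4, (x - 4)^2(x - 1).

Matrices are similar if and only if their invariant-factor lists agree; the partition into similarity classes is {M1}, {M2}, {M3, M5}, {M4}.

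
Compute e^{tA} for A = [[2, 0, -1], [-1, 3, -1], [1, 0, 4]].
e^{tA} = [[(1 - t)*e^{3*t}, 0, -t*e^{3*t}], [-t*e^{3*t}, e^{3*t}, -t*e^{3*t}], [t*e^{3*t}, 0, (t + 1)*e^{3*t}]]

A has Jordan form J = [[3, 1, 0], [0, 3, 0], [0, 0, 3]] with A = PJP^{-1}, so e^{tA} = P e^{tJ} P^{-1}.

For a Jordan block J_k(λ), e^{tJ_k(λ)} = e^{λt} · (I + tN + t^2 N^2/2! + ... + t^{k-1} N^{k-1}/(k-1)!) where N is the nilpotent superdiagonal part.

Assembling the blocks and conjugating back gives the entries of e^{tA} as shown above.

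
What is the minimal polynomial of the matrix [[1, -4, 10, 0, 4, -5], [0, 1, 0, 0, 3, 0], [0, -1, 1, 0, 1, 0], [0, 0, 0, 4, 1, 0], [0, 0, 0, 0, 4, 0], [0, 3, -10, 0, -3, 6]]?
The characteristic polynomial factors as (x - 6)(x - 4)^2(x - 1)^3. The minimal polynomial is ∏(x - λ)^{k_λ} where k_λ is the size of the largest Jordan block at λ.

For λ = 1: rank(A - I) = 4, and the largest Jordan block has size 2 (the smallest k with rank((A - I)^k) = rank((A - I)^(k+1))).
For λ = 4: rank(A - 4I) = 5, and the largest Jordan block has size 2 (the smallest k with rank((A - 4I)^k) = rank((A - 4I)^(k+1))).
For λ = 6: rank(A - 6I) = 5, and the largest Jordan block has size 1 (the smallest k with rank((A - 6I)^k) = rank((A - 6I)^(k+1))).

So m_A(x) = (x - 6)(x - 4)^2(x - 1)^2.

m_A(x) = (x - 6)(x - 4)^2(x - 1)^2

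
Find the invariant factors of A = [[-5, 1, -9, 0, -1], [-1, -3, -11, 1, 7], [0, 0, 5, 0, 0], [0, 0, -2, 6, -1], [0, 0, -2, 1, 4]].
The Jordan structure of A has elementary divisors (x + 4)^2, (x - 5)^2, (x - 5). Arranging the block sizes at each eigenvalue in decreasing order and taking row products gives the invariant factors.

Invariant factors (smallest first, each dividing the next): x - 5, (x - 5)^2(x + 4)^2.

Check: the last factor (x - 5)^2(x + 4)^2 is the minimal polynomial, and the product (x - 5)^3(x + 4)^2 is the characteristic polynomial.

x - 5, (x - 5)^2(x + 4)^2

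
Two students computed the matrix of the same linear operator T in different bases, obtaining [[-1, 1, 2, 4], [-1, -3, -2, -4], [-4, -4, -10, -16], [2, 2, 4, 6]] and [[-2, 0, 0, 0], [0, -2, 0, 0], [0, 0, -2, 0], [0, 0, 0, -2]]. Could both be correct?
Both have characteristic polynomial (x + 2)^4, but the minimal polynomial of A is (x + 2)^2 while the minimal polynomial of B is x + 2. The minimal polynomial is a similarity invariant, so A and B are not similar.

No.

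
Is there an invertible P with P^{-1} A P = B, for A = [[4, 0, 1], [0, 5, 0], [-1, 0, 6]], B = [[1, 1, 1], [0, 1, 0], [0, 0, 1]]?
No.

trace(A) = 15 but trace(B) = 3. The trace is a similarity invariant, so A and B are not similar.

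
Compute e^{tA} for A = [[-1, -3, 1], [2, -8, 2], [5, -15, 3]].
A has Jordan form J = [[-2, 1, 0], [0, -2, 0], [0, 0, -2]] with A = PJP^{-1}, so e^{tA} = P e^{tJ} P^{-1}.

For a Jordan block J_k(λ), e^{tJ_k(λ)} = e^{λt} · (I + tN + t^2 N^2/2! + ... + t^{k-1} N^{k-1}/(k-1)!) where N is the nilpotent superdiagonal part.

Assembling the blocks and conjugating back gives the entries of e^{tA} as shown above.

e^{tA} = [[(t + 1)*e^{-2*t}, -3*t*e^{-2*t}, t*e^{-2*t}], [2*t*e^{-2*t}, (1 - 6*t)*e^{-2*t}, 2*t*e^{-2*t}], [5*t*e^{-2*t}, -15*t*e^{-2*t}, (5*t + 1)*e^{-2*t}]]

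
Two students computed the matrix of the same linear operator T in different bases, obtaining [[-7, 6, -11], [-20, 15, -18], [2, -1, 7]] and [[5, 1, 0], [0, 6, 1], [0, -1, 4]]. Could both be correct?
Two matrices over a field are similar if and only if they have the same invariant factors.

Both A and B have characteristic polynomial (x - 5)^3 and minimal polynomial (x - 5)^3. Computing further, both have invariant factors (x - 5)^3. Hence A and B are similar.

Yes.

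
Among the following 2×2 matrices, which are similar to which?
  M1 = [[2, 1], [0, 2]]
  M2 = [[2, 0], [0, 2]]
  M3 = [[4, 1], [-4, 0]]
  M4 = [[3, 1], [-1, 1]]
Characteristic polynomials: χ_{M1} = (x - 2)^2, χ_{M2} = (x - 2)^2, χ_{M3} = (x - 2)^2, χ_{M4} = (x - 2)^2.

{M1, M3, M4}: invariant factors (x - 2)^2.

{M2}: invariant factors x - 2, x - 2.

Matrices are similar if and only if their invariant-factor lists agree; the partition into similarity classes is {M1, M3, M4}, {M2}.

2 classes: {M1, M3, M4}, {M2}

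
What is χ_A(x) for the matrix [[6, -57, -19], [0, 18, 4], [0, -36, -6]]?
xI - A = [[x - 6, 57, 19], [0, x - 18, -4], [0, 36, x + 6]].

Expanding det(xI - A) along the first row:
det(xI - A) = + (x - 6)·det([[x - 18, -4], [36, x + 6]]) - (57)·det([[0, -4], [0, x + 6]]) + (19)·det([[0, x - 18], [0, 36]]).

Evaluating gives χ_A(x) = x^3 - 18x^2 + 108x - 216 = (x - 6)^3.

χ_A(x) = (x - 6)^3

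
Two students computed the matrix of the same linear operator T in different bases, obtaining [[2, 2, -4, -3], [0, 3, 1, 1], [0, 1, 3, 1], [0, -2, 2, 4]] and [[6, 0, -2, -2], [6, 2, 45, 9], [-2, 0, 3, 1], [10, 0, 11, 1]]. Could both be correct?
Both have characteristic polynomial (x - 4)^2(x - 2)^2, but the minimal polynomial of A is (x - 4)^2(x - 2)^2 while the minimal polynomial of B is (x - 4)^2(x - 2). The minimal polynomial is a similarity invariant, so A and B are not similar.

No.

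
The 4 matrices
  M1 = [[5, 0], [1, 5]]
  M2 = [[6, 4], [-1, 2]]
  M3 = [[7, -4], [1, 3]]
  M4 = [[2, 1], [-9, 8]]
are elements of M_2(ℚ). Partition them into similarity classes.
Characteristic polynomials: χ_{M1} = (x - 5)^2, χ_{M2} = (x - 4)^2, χ_{M3} = (x - 5)^2, χ_{M4} = (x - 5)^2.

{M1, M3, M4}: invariant factors (x - 5)^2.

{M2}: invariant factors (x - 4)^2.

Matrices are similar if and only if their invariant-factor lists agree; the partition into similarity classes is {M1, M3, M4}, {M2}.

2 classes: {M1, M3, M4}, {M2}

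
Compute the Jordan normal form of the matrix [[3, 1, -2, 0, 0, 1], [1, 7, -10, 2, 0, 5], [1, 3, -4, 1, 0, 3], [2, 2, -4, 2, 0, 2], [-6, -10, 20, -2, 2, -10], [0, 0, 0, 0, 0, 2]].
The characteristic polynomial is det(xI - A) = (x - 2)^6, so the eigenvalues are 2 (algebraic multiplicity 6).

For λ = 2: rank(A - 2I) = 2, rank((A - 2I)^2) = 0. The eigenspace has dimension 6 - 2 = 4, so there are 4 Jordan blocks; the rank sequence gives block sizes [2, 2, 1, 1].

Assembling the blocks gives the Jordan form J above.

J = [[2, 1, 0, 0, 0, 0], [0, 2, 0, 0, 0, 0], [0, 0, 2, 1, 0, 0], [0, 0, 0, 2, 0, 0], [0, 0, 0, 0, 2, 0], [0, 0, 0, 0, 0, 2]]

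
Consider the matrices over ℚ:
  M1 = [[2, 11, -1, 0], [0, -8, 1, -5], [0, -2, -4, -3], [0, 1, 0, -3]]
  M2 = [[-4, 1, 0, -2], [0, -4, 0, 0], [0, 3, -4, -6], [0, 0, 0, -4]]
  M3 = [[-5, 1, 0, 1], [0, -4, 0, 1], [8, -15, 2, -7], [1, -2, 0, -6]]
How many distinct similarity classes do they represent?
Characteristic polynomials: χ_{M1} = (x - 2)(x + 5)^3, χ_{M2} = (x + 4)^4, χ_{M3} = (x - 2)(x + 5)^3.

{M1, M3}: invariant factors (x - 2)(x + 5)^3.

{M2}: invariant factors x + 4, x + 4, (x + 4)^2.

Matrices are similar if and only if their invariant-factor lists agree; the partition into similarity classes is {M1, M3}, {M2}.

2 classes: {M1, M3}, {M2}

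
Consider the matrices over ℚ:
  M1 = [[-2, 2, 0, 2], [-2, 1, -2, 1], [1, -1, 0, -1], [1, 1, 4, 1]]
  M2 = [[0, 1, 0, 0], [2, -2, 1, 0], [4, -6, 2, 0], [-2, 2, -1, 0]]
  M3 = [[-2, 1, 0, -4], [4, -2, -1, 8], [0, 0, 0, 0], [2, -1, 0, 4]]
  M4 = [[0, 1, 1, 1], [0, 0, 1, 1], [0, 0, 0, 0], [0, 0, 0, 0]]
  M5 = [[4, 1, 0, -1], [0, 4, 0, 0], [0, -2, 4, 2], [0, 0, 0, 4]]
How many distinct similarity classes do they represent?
Characteristic polynomials: χ_{M1} = x^4, χ_{M2} = x^4, χ_{M3} = x^4, χ_{M4} = x^4, χ_{M5} = (x - 4)^4.

{M1, M2, M3, M4}: invariant factors x, x^3.

{M5}: invariant factors x - 4, x - 4, (x - 4)^2.

Matrices are similar if and only if their invariant-factor lists agree; the partition into similarity classes is {M1, M2, M3, M4}, {M5}.

2 classes: {M1, M2, M3, M4}, {M5}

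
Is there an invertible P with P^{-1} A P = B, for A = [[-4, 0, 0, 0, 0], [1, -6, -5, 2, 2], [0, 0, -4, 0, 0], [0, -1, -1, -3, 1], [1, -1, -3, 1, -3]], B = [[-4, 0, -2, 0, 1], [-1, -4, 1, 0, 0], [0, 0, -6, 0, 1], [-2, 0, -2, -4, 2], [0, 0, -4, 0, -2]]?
Both have characteristic polynomial (x + 4)^5, but the minimal polynomial of A is (x + 4)^3 while the minimal polynomial of B is (x + 4)^2. The minimal polynomial is a similarity invariant, so A and B are not similar.

No.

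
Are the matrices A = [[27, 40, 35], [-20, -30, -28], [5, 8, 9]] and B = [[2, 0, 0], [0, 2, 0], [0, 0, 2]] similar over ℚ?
Both have characteristic polynomial (x - 2)^3, but the minimal polynomial of A is (x - 2)^2 while the minimal polynomial of B is x - 2. The minimal polynomial is a similarity invariant, so A and B are not similar.

No.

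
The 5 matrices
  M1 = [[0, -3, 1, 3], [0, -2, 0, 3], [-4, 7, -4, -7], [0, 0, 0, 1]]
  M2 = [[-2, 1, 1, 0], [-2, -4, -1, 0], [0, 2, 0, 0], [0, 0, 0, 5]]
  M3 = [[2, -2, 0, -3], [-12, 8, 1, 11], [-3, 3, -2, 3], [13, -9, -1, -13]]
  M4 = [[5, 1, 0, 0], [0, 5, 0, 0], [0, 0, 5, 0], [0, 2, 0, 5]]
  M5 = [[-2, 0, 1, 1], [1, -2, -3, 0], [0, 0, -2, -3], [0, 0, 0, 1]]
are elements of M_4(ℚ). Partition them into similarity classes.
3 classes: {M1, M3, M5}, {M2}, {M4}

Characteristic polynomials: χ_{M1} = (x - 1)(x + 2)^3, χ_{M2} = (x - 5)(x + 2)^3, χ_{M3} = (x - 1)(x + 2)^3, χ_{M4} = (x - 5)^4, χ_{M5} = (x - 1)(x + 2)^3.

{M1, M3, M5}: invariant factors (x - 1)(x + 2)^3.

{M2}: invariant factors (x - 5)(x + 2)^3.

{M4}: invariant factors x - 5, x - 5, (x - 5)^2.

Matrices are similar if and only if their invariant-factor lists agree; the partition into similarity classes is {M1, M3, M5}, {M2}, {M4}.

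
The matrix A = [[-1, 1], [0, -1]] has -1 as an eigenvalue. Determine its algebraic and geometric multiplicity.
The characteristic polynomial is (x + 1)^2, so the factor x + 1 appears with exponent 2: the algebraic multiplicity is 2.

rank(A + I) = 1, so the eigenspace has dimension 2 - 1 = 1: the geometric multiplicity is 1.

Since 1 < 2, A is not diagonalizable.

algebraic multiplicity 2, geometric multiplicity 1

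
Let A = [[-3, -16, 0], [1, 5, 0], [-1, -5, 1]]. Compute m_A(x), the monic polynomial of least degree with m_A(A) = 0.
The characteristic polynomial factors as (x - 1)^3. The minimal polynomial is ∏(x - λ)^{k_λ} where k_λ is the size of the largest Jordan block at λ.

For λ = 1: rank(A - I) = 2, and the largest Jordan block has size 3 (the smallest k with rank((A - I)^k) = rank((A - I)^(k+1))).

So m_A(x) = (x - 1)^3.

m_A(x) = (x - 1)^3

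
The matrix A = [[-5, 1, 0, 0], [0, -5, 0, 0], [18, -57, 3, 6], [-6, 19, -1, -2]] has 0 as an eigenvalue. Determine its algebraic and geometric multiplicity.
algebraic multiplicity 1, geometric multiplicity 1

The characteristic polynomial is x(x - 1)(x + 5)^2, so the factor x appears with exponent 1: the algebraic multiplicity is 1.

rank(A) = 3, so the eigenspace has dimension 4 - 3 = 1: the geometric multiplicity is 1.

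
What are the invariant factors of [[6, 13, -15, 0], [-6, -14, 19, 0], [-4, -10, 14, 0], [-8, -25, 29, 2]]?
The Jordan structure of A has elementary divisors (x - 2)^3, (x - 2). Arranging the block sizes at each eigenvalue in decreasing order and taking row products gives the invariant factors.

Invariant factors (smallest first, each dividing the next): x - 2, (x - 2)^3.

Check: the last factor (x - 2)^3 is the minimal polynomial, and the product (x - 2)^4 is the characteristic polynomial.

x - 2, (x - 2)^3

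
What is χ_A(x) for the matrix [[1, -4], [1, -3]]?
xI - A = [[x - 1, 4], [-1, x + 3]].

Expanding det(xI - A) along the first row:
det(xI - A) = + (x - 1)·det([[x + 3]]) - (4)·det([[-1]]).

Evaluating gives χ_A(x) = x^2 + 2x + 1 = (x + 1)^2.

χ_A(x) = (x + 1)^2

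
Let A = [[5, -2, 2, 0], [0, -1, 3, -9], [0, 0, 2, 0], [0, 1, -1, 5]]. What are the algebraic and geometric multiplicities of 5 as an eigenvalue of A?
algebraic multiplicity 1, geometric multiplicity 1

The characteristic polynomial is (x - 5)(x - 2)^3, so the factor x - 5 appears with exponent 1: the algebraic multiplicity is 1.

rank(A - 5I) = 3, so the eigenspace has dimension 4 - 3 = 1: the geometric multiplicity is 1.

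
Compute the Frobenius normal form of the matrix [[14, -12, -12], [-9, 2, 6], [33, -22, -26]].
The invariant factors of A (the non-unit diagonal entries of the Smith normal form of xI - A over ℚ[x]) are x + 4, (x + 2)(x + 4), each dividing the next. The characteristic polynomial is their product, (x + 2)(x + 4)^2.

The rational canonical form is the block-diagonal matrix of companion matrices C(f_i):
R = [[-4, 0, 0], [0, 0, -8], [0, 1, -6]].

R = [[-4, 0, 0], [0, 0, -8], [0, 1, -6]]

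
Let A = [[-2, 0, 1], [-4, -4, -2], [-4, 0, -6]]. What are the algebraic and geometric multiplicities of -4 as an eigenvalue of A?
The characteristic polynomial is (x + 4)^3, so the factor x + 4 appears with exponent 3: the algebraic multiplicity is 3.

rank(A + 4I) = 1, so the eigenspace has dimension 3 - 1 = 2: the geometric multiplicity is 2.

Since 2 < 3, A is not diagonalizable.

algebraic multiplicity 3, geometric multiplicity 2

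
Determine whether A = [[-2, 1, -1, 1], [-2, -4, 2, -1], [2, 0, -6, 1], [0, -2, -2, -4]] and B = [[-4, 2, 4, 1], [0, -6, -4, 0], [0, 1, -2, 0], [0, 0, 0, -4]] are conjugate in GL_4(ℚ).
Yes.

Two matrices over a field are similar if and only if they have the same invariant factors.

Both A and B have characteristic polynomial (x + 4)^4 and minimal polynomial (x + 4)^2. Computing further, both have invariant factors (x + 4)^2, (x + 4)^2. Hence A and B are similar.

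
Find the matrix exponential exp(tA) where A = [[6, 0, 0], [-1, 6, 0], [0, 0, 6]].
A has Jordan form J = [[6, 1, 0], [0, 6, 0], [0, 0, 6]] with A = PJP^{-1}, so e^{tA} = P e^{tJ} P^{-1}.

For a Jordan block J_k(λ), e^{tJ_k(λ)} = e^{λt} · (I + tN + t^2 N^2/2! + ... + t^{k-1} N^{k-1}/(k-1)!) where N is the nilpotent superdiagonal part.

Assembling the blocks and conjugating back gives the entries of e^{tA} as shown above.

e^{tA} = [[e^{6*t}, 0, 0], [-t*e^{6*t}, e^{6*t}, 0], [0, 0, e^{6*t}]]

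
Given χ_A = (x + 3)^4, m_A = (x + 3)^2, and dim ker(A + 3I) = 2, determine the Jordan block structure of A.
λ = -3: algebraic multiplicity 4 (exponent in χ_A), largest block size 2 (exponent in m_A), 2 blocks (geometric multiplicity). These force block sizes [2, 2].

Jordan blocks: (-3, 2), (-3, 2)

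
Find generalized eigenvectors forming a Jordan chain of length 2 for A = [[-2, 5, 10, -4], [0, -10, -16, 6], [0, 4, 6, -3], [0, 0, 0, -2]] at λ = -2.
We seek v_1 ∈ ker((A + 2I)^2) \ ker(A + 2I), then set v_{i+1} = (A + 2I) v_i.

One such chain is v_1 = [[1, -1, 1, 1]]^T, v_2 = [[1, -2, 1, 0]]^T. Check: (A + 2I) v_2 = [[0, 0, 0, 0]]^T = 0.

v_1 = [[1, -1, 1, 1]]^T, v_2 = [[1, -2, 1, 0]]^T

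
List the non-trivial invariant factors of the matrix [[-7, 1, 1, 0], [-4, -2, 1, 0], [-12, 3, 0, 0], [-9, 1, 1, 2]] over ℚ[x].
x + 3, (x - 2)(x + 3)^2

The Jordan structure of A has elementary divisors (x + 3)^2, (x + 3), (x - 2). Arranging the block sizes at each eigenvalue in decreasing order and taking row products gives the invariant factors.

Invariant factors (smallest first, each dividing the next): x + 3, (x - 2)(x + 3)^2.

Check: the last factor (x - 2)(x + 3)^2 is the minimal polynomial, and the product (x - 2)(x + 3)^3 is the characteristic polynomial.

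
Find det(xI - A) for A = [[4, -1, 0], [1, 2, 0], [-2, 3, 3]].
xI - A = [[x - 4, 1, 0], [-1, x - 2, 0], [2, -3, x - 3]].

Expanding det(xI - A) along the first row:
det(xI - A) = + (x - 4)·det([[x - 2, 0], [-3, x - 3]]) - (1)·det([[-1, 0], [2, x - 3]]) + (0)·det([[-1, x - 2], [2, -3]]).

Evaluating gives χ_A(x) = x^3 - 9x^2 + 27x - 27 = (x - 3)^3.

χ_A(x) = (x - 3)^3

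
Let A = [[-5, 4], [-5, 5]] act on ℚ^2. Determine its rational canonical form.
The invariant factors of A (the non-unit diagonal entries of the Smith normal form of xI - A over ℚ[x]) are x^2 - 5, each dividing the next. The characteristic polynomial is their product, x^2 - 5.

The rational canonical form is the block-diagonal matrix of companion matrices C(f_i):
R = [[0, 5], [1, 0]].

Note the characteristic polynomial does not split into linear factors over ℚ, so A has no Jordan form over ℚ; the rational canonical form exists over any field.

R = [[0, 5], [1, 0]]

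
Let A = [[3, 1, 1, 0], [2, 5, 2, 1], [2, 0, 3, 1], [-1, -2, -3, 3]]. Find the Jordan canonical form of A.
J = [[3, 1, 0, 0], [0, 3, 0, 0], [0, 0, 4, 1], [0, 0, 0, 4]]

The characteristic polynomial is det(xI - A) = (x - 4)^2(x - 3)^2, so the eigenvalues are 3 (algebraic multiplicity 2), 4 (algebraic multiplicity 2).

For λ = 3: rank(A - 3I) = 3, rank((A - 3I)^2) = 2. The eigenspace has dimension 4 - 3 = 1, so there is 1 Jordan block; the rank sequence gives block sizes [2].

For λ = 4: rank(A - 4I) = 3, rank((A - 4I)^2) = 2. The eigenspace has dimension 4 - 3 = 1, so there is 1 Jordan block; the rank sequence gives block sizes [2].

Assembling the blocks gives the Jordan form J above.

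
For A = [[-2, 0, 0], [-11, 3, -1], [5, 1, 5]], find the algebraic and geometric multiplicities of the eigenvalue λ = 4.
The characteristic polynomial is (x - 4)^2(x + 2), so the factor x - 4 appears with exponent 2: the algebraic multiplicity is 2.

rank(A - 4I) = 2, so the eigenspace has dimension 3 - 2 = 1: the geometric multiplicity is 1.

Since 1 < 2, A is not diagonalizable.

algebraic multiplicity 2, geometric multiplicity 1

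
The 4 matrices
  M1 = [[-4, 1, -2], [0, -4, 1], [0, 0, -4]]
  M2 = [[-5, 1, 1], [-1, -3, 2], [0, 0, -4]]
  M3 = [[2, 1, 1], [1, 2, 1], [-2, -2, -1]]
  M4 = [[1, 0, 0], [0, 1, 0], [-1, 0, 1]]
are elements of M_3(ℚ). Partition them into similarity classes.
2 classes: {M1, M2}, {M3, M4}

Characteristic polynomials: χ_{M1} = (x + 4)^3, χ_{M2} = (x + 4)^3, χ_{M3} = (x - 1)^3, χ_{M4} = (x - 1)^3.

{M1, M2}: invariant factors (x + 4)^3.

{M3, M4}: invariant factors x - 1, (x - 1)^2.

Matrices are similar if and only if their invariant-factor lists agree; the partition into similarity classes is {M1, M2}, {M3, M4}.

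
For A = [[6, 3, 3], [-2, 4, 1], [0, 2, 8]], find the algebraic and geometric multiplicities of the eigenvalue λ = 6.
algebraic multiplicity 3, geometric multiplicity 1

The characteristic polynomial is (x - 6)^3, so the factor x - 6 appears with exponent 3: the algebraic multiplicity is 3.

rank(A - 6I) = 2, so the eigenspace has dimension 3 - 2 = 1: the geometric multiplicity is 1.

Since 1 < 3, A is not diagonalizable.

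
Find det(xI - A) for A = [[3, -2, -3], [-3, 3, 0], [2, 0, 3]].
χ_A(x) = (x - 3)^3

xI - A = [[x - 3, 2, 3], [3, x - 3, 0], [-2, 0, x - 3]].

Expanding det(xI - A) along the first row:
det(xI - A) = + (x - 3)·det([[x - 3, 0], [0, x - 3]]) - (2)·det([[3, 0], [-2, x - 3]]) + (3)·det([[3, x - 3], [-2, 0]]).

Evaluating gives χ_A(x) = x^3 - 9x^2 + 27x - 27 = (x - 3)^3.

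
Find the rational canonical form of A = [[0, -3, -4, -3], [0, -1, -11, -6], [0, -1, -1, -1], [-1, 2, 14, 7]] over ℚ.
The invariant factors of A (the non-unit diagonal entries of the Smith normal form of xI - A over ℚ[x]) are (x - 5)(x^3 - x + 1), each dividing the next. The characteristic polynomial is their product, (x - 5)(x^3 - x + 1).

The rational canonical form is the block-diagonal matrix of companion matrices C(f_i):
R = [[0, 0, 0, 5], [1, 0, 0, -6], [0, 1, 0, 1], [0, 0, 1, 5]].

Note the characteristic polynomial does not split into linear factors over ℚ, so A has no Jordan form over ℚ; the rational canonical form exists over any field.

R = [[0, 0, 0, 5], [1, 0, 0, -6], [0, 1, 0, 1], [0, 0, 1, 5]]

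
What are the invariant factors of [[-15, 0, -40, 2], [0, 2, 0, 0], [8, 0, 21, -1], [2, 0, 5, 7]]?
(x - 6)^2(x - 2)(x - 1)

The Jordan structure of A has elementary divisors (x - 1), (x - 2), (x - 6)^2. Arranging the block sizes at each eigenvalue in decreasing order and taking row products gives the invariant factors.

Invariant factors (smallest first, each dividing the next): (x - 6)^2(x - 2)(x - 1).

Check: the last factor (x - 6)^2(x - 2)(x - 1) is the minimal polynomial, and the product (x - 6)^2(x - 2)(x - 1) is the characteristic polynomial.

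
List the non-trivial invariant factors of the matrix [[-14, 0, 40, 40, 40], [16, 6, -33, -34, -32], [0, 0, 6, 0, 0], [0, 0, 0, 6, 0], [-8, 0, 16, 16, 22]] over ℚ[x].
The Jordan structure of A has elementary divisors (x - 2), (x - 6)^2, (x - 6), (x - 6). Arranging the block sizes at each eigenvalue in decreasing order and taking row products gives the invariant factors.

Invariant factors (smallest first, each dividing the next): x - 6, x - 6, (x - 6)^2(x - 2).

Check: the last factor (x - 6)^2(x - 2) is the minimal polynomial, and the product (x - 6)^4(x - 2) is the characteristic polynomial.

x - 6, x - 6, (x - 6)^2(x - 2)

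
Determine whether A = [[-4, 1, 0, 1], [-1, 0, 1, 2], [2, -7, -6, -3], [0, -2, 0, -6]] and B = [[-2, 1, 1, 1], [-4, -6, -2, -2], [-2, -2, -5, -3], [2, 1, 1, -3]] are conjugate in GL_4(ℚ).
Two matrices over a field are similar if and only if they have the same invariant factors.

Both A and B have characteristic polynomial (x + 4)^4 and minimal polynomial (x + 4)^3. Computing further, both have invariant factors x + 4, (x + 4)^3. Hence A and B are similar.

Yes.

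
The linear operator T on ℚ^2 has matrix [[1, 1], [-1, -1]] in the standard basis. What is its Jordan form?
J = [[0, 1], [0, 0]]

The characteristic polynomial is det(xI - A) = x^2, so the eigenvalues are 0 (algebraic multiplicity 2).

For λ = 0: rank(A) = 1, rank(A^2) = 0. The eigenspace has dimension 2 - 1 = 1, so there is 1 Jordan block; the rank sequence gives block sizes [2].

Assembling the blocks gives the Jordan form J above.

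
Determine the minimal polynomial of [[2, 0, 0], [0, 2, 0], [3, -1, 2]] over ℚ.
m_A(x) = (x - 2)^2

The characteristic polynomial factors as (x - 2)^3. The minimal polynomial is ∏(x - λ)^{k_λ} where k_λ is the size of the largest Jordan block at λ.

For λ = 2: rank(A - 2I) = 1, and the largest Jordan block has size 2 (the smallest k with rank((A - 2I)^k) = rank((A - 2I)^(k+1))).

So m_A(x) = (x - 2)^2.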